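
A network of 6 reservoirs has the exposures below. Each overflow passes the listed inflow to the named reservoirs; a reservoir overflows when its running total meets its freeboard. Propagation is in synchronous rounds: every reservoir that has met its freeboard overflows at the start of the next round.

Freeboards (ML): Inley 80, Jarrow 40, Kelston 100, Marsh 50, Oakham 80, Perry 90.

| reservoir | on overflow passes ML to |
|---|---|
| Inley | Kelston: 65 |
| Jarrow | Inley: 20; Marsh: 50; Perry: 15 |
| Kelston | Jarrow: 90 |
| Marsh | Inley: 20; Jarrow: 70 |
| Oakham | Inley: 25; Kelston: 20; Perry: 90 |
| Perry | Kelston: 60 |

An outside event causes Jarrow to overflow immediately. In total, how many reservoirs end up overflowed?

Round 1 — Jarrow overflows (initial).
  Inley: +20 → 20 < 80
  Marsh: +50 → 50 ≥ 50
  Perry: +15 → 15 < 90
Round 2 — Marsh overflows.
  Inley: +20 → 40 < 80
No further overflows.

2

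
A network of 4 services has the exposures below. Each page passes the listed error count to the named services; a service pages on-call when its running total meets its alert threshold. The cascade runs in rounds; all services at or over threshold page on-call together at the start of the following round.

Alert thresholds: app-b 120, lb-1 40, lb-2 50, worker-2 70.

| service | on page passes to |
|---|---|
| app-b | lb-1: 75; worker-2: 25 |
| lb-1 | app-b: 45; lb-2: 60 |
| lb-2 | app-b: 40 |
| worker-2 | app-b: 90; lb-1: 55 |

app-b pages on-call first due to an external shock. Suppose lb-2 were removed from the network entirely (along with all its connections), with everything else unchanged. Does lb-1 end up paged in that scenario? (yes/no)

With lb-2 removed:
Round 1 — app-b pages on-call (initial).
  lb-1: +75 → 75 ≥ 40
  worker-2: +25 → 25 < 70
Round 2 — lb-1 pages on-call.
No further pages.

yes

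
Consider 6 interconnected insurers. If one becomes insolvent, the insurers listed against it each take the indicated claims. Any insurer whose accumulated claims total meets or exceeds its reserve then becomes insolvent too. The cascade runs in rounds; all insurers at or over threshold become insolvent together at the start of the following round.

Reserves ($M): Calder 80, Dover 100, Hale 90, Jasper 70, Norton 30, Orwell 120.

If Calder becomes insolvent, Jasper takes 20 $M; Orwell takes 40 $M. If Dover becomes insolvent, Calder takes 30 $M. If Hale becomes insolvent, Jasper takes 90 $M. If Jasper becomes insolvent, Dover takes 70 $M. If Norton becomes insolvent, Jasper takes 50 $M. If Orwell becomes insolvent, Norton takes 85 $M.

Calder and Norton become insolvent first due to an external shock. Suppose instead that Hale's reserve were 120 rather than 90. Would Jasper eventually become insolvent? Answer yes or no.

yes

With Hale's reserve at 120:
Round 1 — Calder, Norton become insolvent (initial).
  Jasper: +20+50 → 70 ≥ 70
  Orwell: +40 → 40 < 120
Round 2 — Jasper becomes insolvent.
  Dover: +70 → 70 < 100
No further insolvencies.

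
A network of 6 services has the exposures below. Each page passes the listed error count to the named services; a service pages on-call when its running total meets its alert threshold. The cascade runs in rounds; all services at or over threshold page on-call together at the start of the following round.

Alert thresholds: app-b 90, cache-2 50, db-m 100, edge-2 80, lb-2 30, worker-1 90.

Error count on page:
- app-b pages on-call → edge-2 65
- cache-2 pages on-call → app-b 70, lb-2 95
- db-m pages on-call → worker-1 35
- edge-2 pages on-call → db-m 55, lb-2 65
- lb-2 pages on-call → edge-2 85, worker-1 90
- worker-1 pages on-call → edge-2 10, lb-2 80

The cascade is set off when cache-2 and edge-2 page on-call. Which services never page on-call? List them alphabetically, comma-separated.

app-b, db-m

Round 1 — cache-2, edge-2 page on-call (initial).
  app-b: +70 → 70 < 90
  db-m: +55 → 55 < 100
  lb-2: +95+65 → 160 ≥ 30
Round 2 — lb-2 pages on-call.
  worker-1: +90 → 90 ≥ 90
Round 3 — worker-1 pages on-call.
No further pages.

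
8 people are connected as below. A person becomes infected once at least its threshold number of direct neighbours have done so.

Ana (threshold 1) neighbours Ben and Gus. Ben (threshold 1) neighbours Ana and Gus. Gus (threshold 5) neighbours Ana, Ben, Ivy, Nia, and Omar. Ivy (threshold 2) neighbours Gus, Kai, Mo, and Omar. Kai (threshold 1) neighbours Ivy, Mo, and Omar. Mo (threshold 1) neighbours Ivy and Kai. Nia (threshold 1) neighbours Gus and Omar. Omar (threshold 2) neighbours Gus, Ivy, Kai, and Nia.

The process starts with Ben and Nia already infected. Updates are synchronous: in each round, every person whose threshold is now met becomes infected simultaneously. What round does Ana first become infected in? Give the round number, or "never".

2

Round 1 — Ben, Nia become infected (initial).
Round 2 — checking thresholds:
  Ana: 1 of 2 neighbours ≥ 1, becomes infected.
  Gus: 2 of 5 neighbours < 5, not yet.
  Omar: 1 of 4 neighbours < 2, not yet.
Round 3 — no new infections; cascade stops.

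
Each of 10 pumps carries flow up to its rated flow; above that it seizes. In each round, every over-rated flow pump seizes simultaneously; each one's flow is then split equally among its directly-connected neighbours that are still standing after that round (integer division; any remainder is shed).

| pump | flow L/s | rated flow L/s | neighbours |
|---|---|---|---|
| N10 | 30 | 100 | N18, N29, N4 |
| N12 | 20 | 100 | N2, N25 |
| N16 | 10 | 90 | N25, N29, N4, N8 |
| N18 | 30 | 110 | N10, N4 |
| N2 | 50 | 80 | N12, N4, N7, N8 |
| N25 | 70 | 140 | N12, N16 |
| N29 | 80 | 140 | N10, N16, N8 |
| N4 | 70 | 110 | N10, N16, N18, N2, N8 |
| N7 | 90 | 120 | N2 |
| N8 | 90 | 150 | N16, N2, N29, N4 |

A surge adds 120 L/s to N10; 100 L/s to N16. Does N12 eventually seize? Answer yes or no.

no

Round 1 — N10 at 150 > 100; N16 at 110 > 90. N10, N16 seize.
  N10 sheds 150 L/s to N18, N29, N4: 50 each.
    N18: 30+50 = 80 ≤ 110
    N29: 80+50 = 130 ≤ 140
    N4: 70+50 = 120 > 110
  N16 sheds 110 L/s to N25, N29, N4, N8: 27 each (2 lost).
    N25: 70+27 = 97 ≤ 140
    N29: 130+27 = 157 > 140
    N4: 120+27 = 147 > 110
    N8: 90+27 = 117 ≤ 150
Round 2 — N29, N4 seize.
  N29 sheds 157 L/s to N8: 157 each.
    N8: 117+157 = 274 > 150
  N4 sheds 147 L/s to N18, N2, N8: 49 each.
    N18: 80+49 = 129 > 110
    N2: 50+49 = 99 > 80
    N8: 274+49 = 323 > 150
Round 3 — N18, N2, N8 seize.
  N18 sheds 129 L/s: no online neighbours, lost.
  N2 sheds 99 L/s to N12, N7: 49 each (1 lost).
    N12: 20+49 = 69 ≤ 100
    N7: 90+49 = 139 > 120
  N8 sheds 323 L/s: no online neighbours, lost.
Round 4 — N7 seizes.
  N7 sheds 139 L/s: no online neighbours, lost.
No further seizures.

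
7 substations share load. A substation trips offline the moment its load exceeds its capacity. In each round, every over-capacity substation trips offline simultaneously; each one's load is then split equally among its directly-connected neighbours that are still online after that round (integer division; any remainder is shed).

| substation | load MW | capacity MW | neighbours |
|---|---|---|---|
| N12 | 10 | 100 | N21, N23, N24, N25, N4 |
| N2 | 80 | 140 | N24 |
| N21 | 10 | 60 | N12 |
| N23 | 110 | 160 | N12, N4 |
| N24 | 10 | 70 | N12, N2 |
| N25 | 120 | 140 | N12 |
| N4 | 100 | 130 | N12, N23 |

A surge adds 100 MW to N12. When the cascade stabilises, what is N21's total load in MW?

Round 1 — N12 at 110 > 100. N12 trips offline.
  N12 sheds 110 MW to N21, N23, N24, N25, N4: 22 each.
    N21: 10+22 = 32 ≤ 60
    N23: 110+22 = 132 ≤ 160
    N24: 10+22 = 32 ≤ 70
    N25: 120+22 = 142 > 140
    N4: 100+22 = 122 ≤ 130
Round 2 — N25 trips offline.
  N25 sheds 142 MW: no online neighbours, lost.
No further trips.

32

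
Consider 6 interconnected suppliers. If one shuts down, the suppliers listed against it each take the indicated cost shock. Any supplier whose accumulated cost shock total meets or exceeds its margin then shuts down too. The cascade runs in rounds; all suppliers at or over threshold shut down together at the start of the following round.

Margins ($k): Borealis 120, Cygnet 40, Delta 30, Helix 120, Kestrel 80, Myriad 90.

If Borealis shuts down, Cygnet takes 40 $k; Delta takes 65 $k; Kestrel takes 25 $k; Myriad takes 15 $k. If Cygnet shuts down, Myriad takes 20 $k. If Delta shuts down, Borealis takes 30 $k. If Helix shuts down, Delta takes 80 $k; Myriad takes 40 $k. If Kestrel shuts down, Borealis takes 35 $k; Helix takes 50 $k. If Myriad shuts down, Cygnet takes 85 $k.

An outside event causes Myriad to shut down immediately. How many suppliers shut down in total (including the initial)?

2

Round 1 — Myriad shuts down (initial).
  Cygnet: +85 → 85 ≥ 40
Round 2 — Cygnet shuts down.
No further shutdowns.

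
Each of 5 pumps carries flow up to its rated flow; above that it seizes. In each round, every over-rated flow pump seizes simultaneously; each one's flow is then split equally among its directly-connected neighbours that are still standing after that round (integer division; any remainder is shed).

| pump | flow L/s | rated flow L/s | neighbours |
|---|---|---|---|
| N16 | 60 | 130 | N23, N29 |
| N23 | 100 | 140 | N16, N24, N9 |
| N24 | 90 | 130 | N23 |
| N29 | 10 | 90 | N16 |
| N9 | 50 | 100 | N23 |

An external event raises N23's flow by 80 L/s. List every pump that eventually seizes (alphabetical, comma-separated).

Round 1 — N23 at 180 > 140. N23 seizes.
  N23 sheds 180 L/s to N16, N24, N9: 60 each.
    N16: 60+60 = 120 ≤ 130
    N24: 90+60 = 150 > 130
    N9: 50+60 = 110 > 100
Round 2 — N24, N9 seize.
  N24 sheds 150 L/s: no online neighbours, lost.
  N9 sheds 110 L/s: no online neighbours, lost.
No further seizures.

N23, N24, N9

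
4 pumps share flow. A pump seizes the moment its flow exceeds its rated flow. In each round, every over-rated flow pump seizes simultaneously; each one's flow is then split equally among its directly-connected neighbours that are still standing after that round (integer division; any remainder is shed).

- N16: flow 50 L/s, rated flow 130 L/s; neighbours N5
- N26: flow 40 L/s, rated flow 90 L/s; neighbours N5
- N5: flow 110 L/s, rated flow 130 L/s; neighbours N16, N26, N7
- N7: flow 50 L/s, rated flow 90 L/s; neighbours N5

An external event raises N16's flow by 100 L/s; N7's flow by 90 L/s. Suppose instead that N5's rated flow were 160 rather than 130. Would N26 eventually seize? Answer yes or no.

yes

With N5's rated flow at 160:
Round 1 — N16 at 150 > 130; N7 at 140 > 90. N16, N7 seize.
  N16 sheds 150 L/s to N5: 150 each.
    N5: 110+150 = 260 > 160
  N7 sheds 140 L/s to N5: 140 each.
    N5: 260+140 = 400 > 160
Round 2 — N5 seizes.
  N5 sheds 400 L/s to N26: 400 each.
    N26: 40+400 = 440 > 90
Round 3 — N26 seizes.
  N26 sheds 440 L/s: no online neighbours, lost.
No further seizures.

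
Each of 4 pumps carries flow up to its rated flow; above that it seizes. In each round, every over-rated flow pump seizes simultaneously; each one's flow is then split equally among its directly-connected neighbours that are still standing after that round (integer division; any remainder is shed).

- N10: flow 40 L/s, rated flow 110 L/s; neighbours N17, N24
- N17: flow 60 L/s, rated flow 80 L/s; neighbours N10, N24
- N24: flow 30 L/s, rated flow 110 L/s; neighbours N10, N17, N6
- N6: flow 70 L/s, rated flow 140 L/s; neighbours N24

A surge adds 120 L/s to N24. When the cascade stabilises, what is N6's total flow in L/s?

Round 1 — N24 at 150 > 110. N24 seizes.
  N24 sheds 150 L/s to N10, N17, N6: 50 each.
    N10: 40+50 = 90 ≤ 110
    N17: 60+50 = 110 > 80
    N6: 70+50 = 120 ≤ 140
Round 2 — N17 seizes.
  N17 sheds 110 L/s to N10: 110 each.
    N10: 90+110 = 200 > 110
Round 3 — N10 seizes.
  N10 sheds 200 L/s: no online neighbours, lost.
No further seizures.

120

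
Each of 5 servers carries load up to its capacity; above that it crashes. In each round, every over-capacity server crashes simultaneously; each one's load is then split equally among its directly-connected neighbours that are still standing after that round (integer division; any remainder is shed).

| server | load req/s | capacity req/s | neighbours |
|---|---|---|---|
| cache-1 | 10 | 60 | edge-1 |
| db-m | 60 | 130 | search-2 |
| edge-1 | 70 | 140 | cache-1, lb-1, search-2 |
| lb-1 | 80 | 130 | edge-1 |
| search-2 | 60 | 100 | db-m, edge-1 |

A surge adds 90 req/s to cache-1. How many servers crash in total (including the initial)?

5

Round 1 — cache-1 at 100 > 60. cache-1 crashes.
  cache-1 sheds 100 req/s to edge-1: 100 each.
    edge-1: 70+100 = 170 > 140
Round 2 — edge-1 crashes.
  edge-1 sheds 170 req/s to lb-1, search-2: 85 each.
    lb-1: 80+85 = 165 > 130
    search-2: 60+85 = 145 > 100
Round 3 — lb-1, search-2 crash.
  lb-1 sheds 165 req/s: no online neighbours, lost.
  search-2 sheds 145 req/s to db-m: 145 each.
    db-m: 60+145 = 205 > 130
Round 4 — db-m crashes.
  db-m sheds 205 req/s: no online neighbours, lost.
No further crashes.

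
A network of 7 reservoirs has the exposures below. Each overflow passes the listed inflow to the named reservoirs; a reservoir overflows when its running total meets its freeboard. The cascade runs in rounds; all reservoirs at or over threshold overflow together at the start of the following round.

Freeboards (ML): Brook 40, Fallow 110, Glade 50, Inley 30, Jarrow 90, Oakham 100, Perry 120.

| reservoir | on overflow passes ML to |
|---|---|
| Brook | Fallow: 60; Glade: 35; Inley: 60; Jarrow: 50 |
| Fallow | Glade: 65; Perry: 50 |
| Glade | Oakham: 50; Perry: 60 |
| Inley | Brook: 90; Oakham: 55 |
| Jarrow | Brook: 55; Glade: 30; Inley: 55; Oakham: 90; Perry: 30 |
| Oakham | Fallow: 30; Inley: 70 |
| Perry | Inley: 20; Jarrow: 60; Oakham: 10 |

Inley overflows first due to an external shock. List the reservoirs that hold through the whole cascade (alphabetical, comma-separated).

Round 1 — Inley overflows (initial).
  Brook: +90 → 90 ≥ 40
  Oakham: +55 → 55 < 100
Round 2 — Brook overflows.
  Fallow: +60 → 60 < 110
  Glade: +35 → 35 < 50
  Jarrow: +50 → 50 < 90
No further overflows.

Fallow, Glade, Jarrow, Oakham, Perry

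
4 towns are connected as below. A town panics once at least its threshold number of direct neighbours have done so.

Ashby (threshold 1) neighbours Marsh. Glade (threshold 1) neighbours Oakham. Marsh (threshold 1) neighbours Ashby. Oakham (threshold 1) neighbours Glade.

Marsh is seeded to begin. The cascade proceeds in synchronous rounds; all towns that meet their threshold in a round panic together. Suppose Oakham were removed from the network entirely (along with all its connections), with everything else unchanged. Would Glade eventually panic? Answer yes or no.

With Oakham removed:
Round 1 — Marsh panics (initial).
Round 2 — checking thresholds:
  Ashby: 1 of 1 neighbours ≥ 1, panics.
Round 3 — no new panics; cascade stops.

no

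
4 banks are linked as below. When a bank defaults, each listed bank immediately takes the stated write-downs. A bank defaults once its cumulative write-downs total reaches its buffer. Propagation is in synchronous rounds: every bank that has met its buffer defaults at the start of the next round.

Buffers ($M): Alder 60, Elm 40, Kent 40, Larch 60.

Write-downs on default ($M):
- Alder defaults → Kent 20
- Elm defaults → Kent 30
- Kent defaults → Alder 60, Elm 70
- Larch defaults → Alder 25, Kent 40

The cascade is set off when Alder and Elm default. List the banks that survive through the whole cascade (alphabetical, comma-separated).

Round 1 — Alder, Elm default (initial).
  Kent: +20+30 → 50 ≥ 40
Round 2 — Kent defaults.
No further defaults.

Larch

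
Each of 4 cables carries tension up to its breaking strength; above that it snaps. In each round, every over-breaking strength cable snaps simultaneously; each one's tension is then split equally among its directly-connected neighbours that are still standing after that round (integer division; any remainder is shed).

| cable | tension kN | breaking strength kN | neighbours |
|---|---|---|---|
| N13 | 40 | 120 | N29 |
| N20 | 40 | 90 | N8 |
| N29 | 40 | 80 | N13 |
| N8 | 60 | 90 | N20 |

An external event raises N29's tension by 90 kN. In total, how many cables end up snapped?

2

Round 1 — N29 at 130 > 80. N29 snaps.
  N29 sheds 130 kN to N13: 130 each.
    N13: 40+130 = 170 > 120
Round 2 — N13 snaps.
  N13 sheds 170 kN: no online neighbours, lost.
No further breaks.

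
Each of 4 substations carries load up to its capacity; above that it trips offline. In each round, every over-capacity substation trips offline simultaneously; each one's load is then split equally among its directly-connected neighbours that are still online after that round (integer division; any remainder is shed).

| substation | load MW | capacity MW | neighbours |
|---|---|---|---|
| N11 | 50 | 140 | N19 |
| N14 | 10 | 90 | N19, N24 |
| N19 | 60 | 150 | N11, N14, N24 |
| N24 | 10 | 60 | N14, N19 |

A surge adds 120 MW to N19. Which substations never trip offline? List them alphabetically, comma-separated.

Round 1 — N19 at 180 > 150. N19 trips offline.
  N19 sheds 180 MW to N11, N14, N24: 60 each.
    N11: 50+60 = 110 ≤ 140
    N14: 10+60 = 70 ≤ 90
    N24: 10+60 = 70 > 60
Round 2 — N24 trips offline.
  N24 sheds 70 MW to N14: 70 each.
    N14: 70+70 = 140 > 90
Round 3 — N14 trips offline.
  N14 sheds 140 MW: no online neighbours, lost.
No further trips.

N11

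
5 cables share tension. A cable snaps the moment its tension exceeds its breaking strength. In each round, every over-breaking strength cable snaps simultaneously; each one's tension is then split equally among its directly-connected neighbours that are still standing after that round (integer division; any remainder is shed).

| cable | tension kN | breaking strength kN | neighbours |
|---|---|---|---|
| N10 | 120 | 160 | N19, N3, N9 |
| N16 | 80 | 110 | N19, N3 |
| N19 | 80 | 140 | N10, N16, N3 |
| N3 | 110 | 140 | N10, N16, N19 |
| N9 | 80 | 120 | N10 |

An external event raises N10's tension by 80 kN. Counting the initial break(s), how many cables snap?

5

Round 1 — N10 at 200 > 160. N10 snaps.
  N10 sheds 200 kN to N19, N3, N9: 66 each (2 lost).
    N19: 80+66 = 146 > 140
    N3: 110+66 = 176 > 140
    N9: 80+66 = 146 > 120
Round 2 — N19, N3, N9 snap.
  N19 sheds 146 kN to N16: 146 each.
    N16: 80+146 = 226 > 110
  N3 sheds 176 kN to N16: 176 each.
    N16: 226+176 = 402 > 110
  N9 sheds 146 kN: no online neighbours, lost.
Round 3 — N16 snaps.
  N16 sheds 402 kN: no online neighbours, lost.
No further breaks.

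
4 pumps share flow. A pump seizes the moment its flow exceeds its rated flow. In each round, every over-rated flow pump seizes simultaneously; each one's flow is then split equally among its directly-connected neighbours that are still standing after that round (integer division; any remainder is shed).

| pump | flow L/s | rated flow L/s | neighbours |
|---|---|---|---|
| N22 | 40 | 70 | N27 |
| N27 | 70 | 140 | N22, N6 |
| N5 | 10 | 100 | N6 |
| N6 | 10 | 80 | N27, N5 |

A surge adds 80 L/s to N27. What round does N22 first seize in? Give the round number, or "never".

Round 1 — N27 at 150 > 140. N27 seizes.
  N27 sheds 150 L/s to N22, N6: 75 each.
    N22: 40+75 = 115 > 70
    N6: 10+75 = 85 > 80
Round 2 — N22, N6 seize.
  N22 sheds 115 L/s: no online neighbours, lost.
  N6 sheds 85 L/s to N5: 85 each.
    N5: 10+85 = 95 ≤ 100
No further seizures.

2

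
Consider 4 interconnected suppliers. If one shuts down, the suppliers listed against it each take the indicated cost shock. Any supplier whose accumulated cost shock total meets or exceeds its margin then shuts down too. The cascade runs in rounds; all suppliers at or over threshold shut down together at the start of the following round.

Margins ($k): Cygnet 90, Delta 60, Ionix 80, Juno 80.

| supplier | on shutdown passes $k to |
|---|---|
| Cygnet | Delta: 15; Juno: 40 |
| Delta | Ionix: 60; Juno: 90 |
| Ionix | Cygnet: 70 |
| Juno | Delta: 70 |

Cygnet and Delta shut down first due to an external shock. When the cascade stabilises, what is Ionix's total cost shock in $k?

Round 1 — Cygnet, Delta shut down (initial).
  Ionix: +60 → 60 < 80
  Juno: +40+90 → 130 ≥ 80
Round 2 — Juno shuts down.
No further shutdowns.

60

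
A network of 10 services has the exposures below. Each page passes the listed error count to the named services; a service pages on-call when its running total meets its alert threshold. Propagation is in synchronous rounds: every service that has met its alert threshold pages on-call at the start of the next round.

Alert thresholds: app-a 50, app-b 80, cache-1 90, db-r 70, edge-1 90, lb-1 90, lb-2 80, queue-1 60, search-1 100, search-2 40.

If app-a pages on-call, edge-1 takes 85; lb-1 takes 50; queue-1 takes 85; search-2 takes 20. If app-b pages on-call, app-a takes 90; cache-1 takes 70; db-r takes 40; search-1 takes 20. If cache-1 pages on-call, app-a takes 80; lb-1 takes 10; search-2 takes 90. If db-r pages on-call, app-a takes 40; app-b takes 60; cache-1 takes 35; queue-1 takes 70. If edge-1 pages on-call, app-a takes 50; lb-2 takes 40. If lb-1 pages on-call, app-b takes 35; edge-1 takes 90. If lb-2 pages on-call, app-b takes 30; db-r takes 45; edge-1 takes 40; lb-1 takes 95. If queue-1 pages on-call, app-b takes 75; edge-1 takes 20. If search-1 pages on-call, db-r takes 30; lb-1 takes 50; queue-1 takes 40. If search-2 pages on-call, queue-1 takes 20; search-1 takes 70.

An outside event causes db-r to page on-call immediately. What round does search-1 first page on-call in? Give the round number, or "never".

Round 1 — db-r pages on-call (initial).
  app-a: +40 → 40 < 50
  app-b: +60 → 60 < 80
  cache-1: +35 → 35 < 90
  queue-1: +70 → 70 ≥ 60
Round 2 — queue-1 pages on-call.
  app-b: +75 → 135 ≥ 80
  edge-1: +20 → 20 < 90
Round 3 — app-b pages on-call.
  app-a: +90 → 130 ≥ 50
  cache-1: +70 → 105 ≥ 90
  search-1: +20 → 20 < 100
Round 4 — app-a, cache-1 page on-call.
  edge-1: +85 → 105 ≥ 90
  lb-1: +50+10 → 60 < 90
  search-2: +20+90 → 110 ≥ 40
Round 5 — edge-1, search-2 page on-call.
  lb-2: +40 → 40 < 80
  search-1: +70 → 90 < 100
No further pages.

never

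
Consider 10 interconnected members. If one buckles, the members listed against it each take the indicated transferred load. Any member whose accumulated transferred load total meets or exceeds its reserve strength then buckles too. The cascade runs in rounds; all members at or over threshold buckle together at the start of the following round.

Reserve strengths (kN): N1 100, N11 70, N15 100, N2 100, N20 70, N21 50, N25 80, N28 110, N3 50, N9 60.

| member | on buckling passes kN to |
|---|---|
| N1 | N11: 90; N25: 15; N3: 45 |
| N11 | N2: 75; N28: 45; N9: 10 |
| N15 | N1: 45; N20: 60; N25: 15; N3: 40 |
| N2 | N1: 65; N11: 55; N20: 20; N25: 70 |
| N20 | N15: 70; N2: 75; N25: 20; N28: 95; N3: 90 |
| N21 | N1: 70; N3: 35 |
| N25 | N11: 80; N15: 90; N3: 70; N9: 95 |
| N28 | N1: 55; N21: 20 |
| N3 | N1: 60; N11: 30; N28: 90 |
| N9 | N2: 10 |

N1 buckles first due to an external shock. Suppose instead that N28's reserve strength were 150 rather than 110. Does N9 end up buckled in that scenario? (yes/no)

With N28's reserve strength at 150:
Round 1 — N1 buckles (initial).
  N11: +90 → 90 ≥ 70
  N25: +15 → 15 < 80
  N3: +45 → 45 < 50
Round 2 — N11 buckles.
  N2: +75 → 75 < 100
  N28: +45 → 45 < 150
  N9: +10 → 10 < 60
No further bucklings.

no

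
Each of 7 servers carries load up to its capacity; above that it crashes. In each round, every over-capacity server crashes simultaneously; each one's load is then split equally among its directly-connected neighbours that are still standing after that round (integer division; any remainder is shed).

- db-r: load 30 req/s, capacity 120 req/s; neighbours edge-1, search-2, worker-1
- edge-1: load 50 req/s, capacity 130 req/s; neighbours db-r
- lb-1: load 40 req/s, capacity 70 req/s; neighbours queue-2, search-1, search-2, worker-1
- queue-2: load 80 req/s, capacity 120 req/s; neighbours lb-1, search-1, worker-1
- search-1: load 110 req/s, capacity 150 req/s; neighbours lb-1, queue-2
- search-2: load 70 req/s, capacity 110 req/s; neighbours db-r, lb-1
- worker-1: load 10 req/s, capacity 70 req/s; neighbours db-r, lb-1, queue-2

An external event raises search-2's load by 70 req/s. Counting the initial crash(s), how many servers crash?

2

Round 1 — search-2 at 140 > 110. search-2 crashes.
  search-2 sheds 140 req/s to db-r, lb-1: 70 each.
    db-r: 30+70 = 100 ≤ 120
    lb-1: 40+70 = 110 > 70
Round 2 — lb-1 crashes.
  lb-1 sheds 110 req/s to queue-2, search-1, worker-1: 36 each (2 lost).
    queue-2: 80+36 = 116 ≤ 120
    search-1: 110+36 = 146 ≤ 150
    worker-1: 10+36 = 46 ≤ 70
No further crashes.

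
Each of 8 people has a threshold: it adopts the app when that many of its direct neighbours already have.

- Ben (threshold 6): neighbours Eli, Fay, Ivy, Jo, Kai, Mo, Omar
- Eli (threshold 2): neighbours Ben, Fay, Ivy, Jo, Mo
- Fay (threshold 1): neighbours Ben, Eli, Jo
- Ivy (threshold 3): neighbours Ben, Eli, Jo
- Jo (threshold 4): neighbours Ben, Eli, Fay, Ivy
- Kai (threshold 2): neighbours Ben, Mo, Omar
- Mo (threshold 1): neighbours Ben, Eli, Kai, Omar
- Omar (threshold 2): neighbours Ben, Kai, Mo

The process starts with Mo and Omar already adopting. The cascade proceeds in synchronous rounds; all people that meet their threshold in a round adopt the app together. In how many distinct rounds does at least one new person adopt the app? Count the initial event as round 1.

2

Round 1 — Mo, Omar adopt the app (initial).
Round 2 — checking thresholds:
  Ben: 2 of 7 neighbours < 6, below threshold.
  Eli: 1 of 5 neighbours < 2, below threshold.
  Kai: 2 of 3 neighbours ≥ 2, adopts the app.
Round 3 — no new adoptions; cascade stops.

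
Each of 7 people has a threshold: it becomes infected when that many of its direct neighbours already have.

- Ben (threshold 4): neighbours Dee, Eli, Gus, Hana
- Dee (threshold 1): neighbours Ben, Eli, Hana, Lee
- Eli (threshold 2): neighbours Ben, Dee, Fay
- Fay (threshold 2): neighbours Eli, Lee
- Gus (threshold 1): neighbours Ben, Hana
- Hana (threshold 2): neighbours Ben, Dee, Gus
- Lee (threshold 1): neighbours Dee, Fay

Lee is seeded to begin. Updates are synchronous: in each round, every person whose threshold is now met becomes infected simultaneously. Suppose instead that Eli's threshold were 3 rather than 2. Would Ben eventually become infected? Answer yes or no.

no

With Eli's threshold at 3:
Round 1 — Lee becomes infected (initial).
Round 2 — checking thresholds:
  Dee: 1 of 4 neighbours ≥ 1, becomes infected.
  Fay: 1 of 2 neighbours < 2, holds.
Round 3 — no new infections; cascade stops.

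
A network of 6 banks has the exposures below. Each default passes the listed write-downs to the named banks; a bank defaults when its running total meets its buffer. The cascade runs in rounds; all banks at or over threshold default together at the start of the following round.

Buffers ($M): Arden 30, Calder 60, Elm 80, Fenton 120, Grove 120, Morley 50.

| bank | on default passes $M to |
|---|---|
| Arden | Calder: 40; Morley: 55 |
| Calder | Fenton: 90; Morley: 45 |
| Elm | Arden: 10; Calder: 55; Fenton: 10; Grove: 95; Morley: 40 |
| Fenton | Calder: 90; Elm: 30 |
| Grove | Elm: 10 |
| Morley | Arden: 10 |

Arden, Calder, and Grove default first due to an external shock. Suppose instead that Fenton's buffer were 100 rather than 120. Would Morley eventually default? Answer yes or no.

yes

With Fenton's buffer at 100:
Round 1 — Arden, Calder, Grove default (initial).
  Elm: +10 → 10 < 80
  Fenton: +90 → 90 < 100
  Morley: +55+45 → 100 ≥ 50
Round 2 — Morley defaults.
No further defaults.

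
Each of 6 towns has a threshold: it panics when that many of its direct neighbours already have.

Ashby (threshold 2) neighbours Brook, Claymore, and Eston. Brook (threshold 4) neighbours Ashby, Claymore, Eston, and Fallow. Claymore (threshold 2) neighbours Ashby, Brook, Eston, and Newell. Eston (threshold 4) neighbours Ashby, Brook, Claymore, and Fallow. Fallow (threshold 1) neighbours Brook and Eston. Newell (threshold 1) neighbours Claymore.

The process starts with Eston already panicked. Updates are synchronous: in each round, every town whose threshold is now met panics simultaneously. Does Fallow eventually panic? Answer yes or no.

Round 1 — Eston panics (initial).
Round 2 — checking thresholds:
  Ashby: 1 of 3 neighbours < 2, below threshold.
  Brook: 1 of 4 neighbours < 4, below threshold.
  Claymore: 1 of 4 neighbours < 2, below threshold.
  Fallow: 1 of 2 neighbours ≥ 1, panics.
Round 3 — no new panics; cascade stops.

yes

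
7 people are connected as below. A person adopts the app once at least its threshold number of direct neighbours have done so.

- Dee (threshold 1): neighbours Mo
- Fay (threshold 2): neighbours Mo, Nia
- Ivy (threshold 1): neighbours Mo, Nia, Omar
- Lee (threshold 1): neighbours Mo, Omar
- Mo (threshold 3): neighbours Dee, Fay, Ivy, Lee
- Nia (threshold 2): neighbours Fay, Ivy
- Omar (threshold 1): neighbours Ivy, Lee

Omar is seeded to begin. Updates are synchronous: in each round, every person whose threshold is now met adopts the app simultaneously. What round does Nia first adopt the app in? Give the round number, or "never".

never

Round 1 — Omar adopts the app (initial).
Round 2 — checking thresholds:
  Ivy: 1 of 3 neighbours ≥ 1, adopts the app.
  Lee: 1 of 2 neighbours ≥ 1, adopts the app.
Round 3 — no new adoptions; cascade stops.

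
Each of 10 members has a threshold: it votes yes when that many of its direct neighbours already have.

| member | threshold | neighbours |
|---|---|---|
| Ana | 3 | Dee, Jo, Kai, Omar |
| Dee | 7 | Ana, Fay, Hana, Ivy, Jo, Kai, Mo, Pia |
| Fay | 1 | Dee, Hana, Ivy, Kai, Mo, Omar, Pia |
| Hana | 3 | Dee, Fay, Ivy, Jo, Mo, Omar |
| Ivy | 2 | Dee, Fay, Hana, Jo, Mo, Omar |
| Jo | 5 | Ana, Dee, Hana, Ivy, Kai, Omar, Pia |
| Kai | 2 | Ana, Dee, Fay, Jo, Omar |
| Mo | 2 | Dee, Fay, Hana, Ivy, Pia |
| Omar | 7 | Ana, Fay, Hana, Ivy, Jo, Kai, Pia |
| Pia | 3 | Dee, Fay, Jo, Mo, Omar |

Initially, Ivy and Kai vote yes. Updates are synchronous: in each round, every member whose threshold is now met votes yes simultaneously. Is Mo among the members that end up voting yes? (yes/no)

Round 1 — Ivy, Kai vote yes (initial).
Round 2 — checking thresholds:
  Ana: 1 of 4 neighbours < 3, not yet.
  Dee: 2 of 8 neighbours < 7, not yet.
  Fay: 2 of 7 neighbours ≥ 1, votes yes.
  Hana: 1 of 6 neighbours < 3, not yet.
  Jo: 2 of 7 neighbours < 5, not yet.
  Mo: 1 of 5 neighbours < 2, not yet.
  Omar: 2 of 7 neighbours < 7, not yet.
Round 3 — checking thresholds:
  Ana: 1 of 4 neighbours < 3, not yet.
  Dee: 3 of 8 neighbours < 7, not yet.
  Hana: 2 of 6 neighbours < 3, not yet.
  Jo: 2 of 7 neighbours < 5, not yet.
  Mo: 2 of 5 neighbours ≥ 2, votes yes.
  Omar: 3 of 7 neighbours < 7, not yet.
  Pia: 1 of 5 neighbours < 3, not yet.
Round 4 — checking thresholds:
  Ana: 1 of 4 neighbours < 3, not yet.
  Dee: 4 of 8 neighbours < 7, not yet.
  Hana: 3 of 6 neighbours ≥ 3, votes yes.
  Jo: 2 of 7 neighbours < 5, not yet.
  Omar: 3 of 7 neighbours < 7, not yet.
  Pia: 2 of 5 neighbours < 3, not yet.
Round 5 — no new yes votes; cascade stops.

yes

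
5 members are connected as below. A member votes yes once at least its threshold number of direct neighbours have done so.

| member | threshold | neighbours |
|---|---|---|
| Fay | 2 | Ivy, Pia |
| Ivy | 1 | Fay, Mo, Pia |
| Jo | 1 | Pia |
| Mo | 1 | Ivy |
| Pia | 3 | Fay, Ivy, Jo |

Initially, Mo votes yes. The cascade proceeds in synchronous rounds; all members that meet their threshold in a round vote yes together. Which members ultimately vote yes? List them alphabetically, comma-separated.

Round 1 — Mo votes yes (initial).
Round 2 — checking thresholds:
  Ivy: 1 of 3 neighbours ≥ 1, votes yes.
Round 3 — no new yes votes; cascade stops.

Ivy, Mo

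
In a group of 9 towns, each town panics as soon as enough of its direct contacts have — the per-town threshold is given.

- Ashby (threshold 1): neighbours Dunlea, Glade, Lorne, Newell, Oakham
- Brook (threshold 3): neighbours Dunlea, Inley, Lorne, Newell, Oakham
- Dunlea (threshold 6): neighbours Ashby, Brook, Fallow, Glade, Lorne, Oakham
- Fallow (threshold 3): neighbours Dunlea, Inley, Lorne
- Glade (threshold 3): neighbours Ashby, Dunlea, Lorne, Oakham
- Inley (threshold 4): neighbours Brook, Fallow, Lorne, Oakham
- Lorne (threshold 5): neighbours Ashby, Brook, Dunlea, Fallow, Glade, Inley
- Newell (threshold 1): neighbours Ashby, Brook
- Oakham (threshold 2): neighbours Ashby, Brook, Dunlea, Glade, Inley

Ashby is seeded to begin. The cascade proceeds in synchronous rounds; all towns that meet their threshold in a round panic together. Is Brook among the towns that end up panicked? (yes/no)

no

Round 1 — Ashby panics (initial).
Round 2 — checking thresholds:
  Dunlea: 1 of 6 neighbours < 6, not yet.
  Glade: 1 of 4 neighbours < 3, not yet.
  Lorne: 1 of 6 neighbours < 5, not yet.
  Newell: 1 of 2 neighbours ≥ 1, panics.
  Oakham: 1 of 5 neighbours < 2, not yet.
Round 3 — no new panics; cascade stops.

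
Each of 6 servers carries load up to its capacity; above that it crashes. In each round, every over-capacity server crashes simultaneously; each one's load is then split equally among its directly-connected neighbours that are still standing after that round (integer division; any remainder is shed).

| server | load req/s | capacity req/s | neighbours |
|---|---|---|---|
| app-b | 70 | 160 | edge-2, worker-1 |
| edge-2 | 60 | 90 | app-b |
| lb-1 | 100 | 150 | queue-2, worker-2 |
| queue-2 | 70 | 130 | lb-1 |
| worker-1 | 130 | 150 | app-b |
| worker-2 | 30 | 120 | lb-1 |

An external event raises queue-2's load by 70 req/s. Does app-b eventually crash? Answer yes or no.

Round 1 — queue-2 at 140 > 130. queue-2 crashes.
  queue-2 sheds 140 req/s to lb-1: 140 each.
    lb-1: 100+140 = 240 > 150
Round 2 — lb-1 crashes.
  lb-1 sheds 240 req/s to worker-2: 240 each.
    worker-2: 30+240 = 270 > 120
Round 3 — worker-2 crashes.
  worker-2 sheds 270 req/s: no online neighbours, lost.
No further crashes.

no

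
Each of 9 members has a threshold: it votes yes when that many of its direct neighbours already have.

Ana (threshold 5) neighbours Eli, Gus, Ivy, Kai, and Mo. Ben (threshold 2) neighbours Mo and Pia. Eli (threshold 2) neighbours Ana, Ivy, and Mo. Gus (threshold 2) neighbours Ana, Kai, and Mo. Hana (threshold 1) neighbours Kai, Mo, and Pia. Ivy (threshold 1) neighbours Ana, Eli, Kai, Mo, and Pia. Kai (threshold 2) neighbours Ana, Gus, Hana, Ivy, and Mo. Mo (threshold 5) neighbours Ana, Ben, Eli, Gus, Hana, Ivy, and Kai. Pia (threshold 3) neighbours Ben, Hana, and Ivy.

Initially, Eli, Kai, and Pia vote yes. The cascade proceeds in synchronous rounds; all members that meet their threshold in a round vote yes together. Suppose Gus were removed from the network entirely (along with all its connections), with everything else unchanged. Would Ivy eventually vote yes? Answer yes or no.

With Gus removed:
Round 1 — Eli, Kai, Pia vote yes (initial).
Round 2 — checking thresholds:
  Ana: 2 of 4 neighbours < 5, not yet.
  Ben: 1 of 2 neighbours < 2, not yet.
  Hana: 2 of 3 neighbours ≥ 1, votes yes.
  Ivy: 3 of 5 neighbours ≥ 1, votes yes.
  Mo: 2 of 6 neighbours < 5, not yet.
Round 3 — no new yes votes; cascade stops.

yes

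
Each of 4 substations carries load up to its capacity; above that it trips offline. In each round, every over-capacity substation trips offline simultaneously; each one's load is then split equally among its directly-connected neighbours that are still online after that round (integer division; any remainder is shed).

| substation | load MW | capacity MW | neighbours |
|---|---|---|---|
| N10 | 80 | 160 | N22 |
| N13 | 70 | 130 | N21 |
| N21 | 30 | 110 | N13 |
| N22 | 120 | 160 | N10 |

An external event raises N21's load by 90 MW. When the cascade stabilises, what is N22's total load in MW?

120

Round 1 — N21 at 120 > 110. N21 trips offline.
  N21 sheds 120 MW to N13: 120 each.
    N13: 70+120 = 190 > 130
Round 2 — N13 trips offline.
  N13 sheds 190 MW: no online neighbours, lost.
No further trips.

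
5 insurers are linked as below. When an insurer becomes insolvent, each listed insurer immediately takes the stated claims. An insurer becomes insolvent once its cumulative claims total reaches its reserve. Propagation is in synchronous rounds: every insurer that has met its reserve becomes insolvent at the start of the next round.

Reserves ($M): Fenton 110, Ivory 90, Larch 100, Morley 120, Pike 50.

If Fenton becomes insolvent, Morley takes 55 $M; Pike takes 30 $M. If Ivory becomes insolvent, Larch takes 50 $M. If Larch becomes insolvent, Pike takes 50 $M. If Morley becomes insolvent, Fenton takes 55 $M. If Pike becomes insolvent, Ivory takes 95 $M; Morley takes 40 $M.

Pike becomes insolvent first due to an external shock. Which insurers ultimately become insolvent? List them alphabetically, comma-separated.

Round 1 — Pike becomes insolvent (initial).
  Ivory: +95 → 95 ≥ 90
  Morley: +40 → 40 < 120
Round 2 — Ivory becomes insolvent.
  Larch: +50 → 50 < 100
No further insolvencies.

Ivory, Pike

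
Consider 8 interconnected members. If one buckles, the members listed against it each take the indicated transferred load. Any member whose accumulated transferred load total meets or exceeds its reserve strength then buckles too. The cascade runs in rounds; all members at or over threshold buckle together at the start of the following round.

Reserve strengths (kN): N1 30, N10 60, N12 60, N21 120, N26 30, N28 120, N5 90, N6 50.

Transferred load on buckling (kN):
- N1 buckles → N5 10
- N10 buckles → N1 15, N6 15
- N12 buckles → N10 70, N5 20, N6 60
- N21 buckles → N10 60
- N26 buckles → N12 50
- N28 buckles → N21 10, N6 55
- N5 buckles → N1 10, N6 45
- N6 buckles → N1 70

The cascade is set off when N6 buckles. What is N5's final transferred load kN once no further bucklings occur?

Round 1 — N6 buckles (initial).
  N1: +70 → 70 ≥ 30
Round 2 — N1 buckles.
  N5: +10 → 10 < 90
No further bucklings.

10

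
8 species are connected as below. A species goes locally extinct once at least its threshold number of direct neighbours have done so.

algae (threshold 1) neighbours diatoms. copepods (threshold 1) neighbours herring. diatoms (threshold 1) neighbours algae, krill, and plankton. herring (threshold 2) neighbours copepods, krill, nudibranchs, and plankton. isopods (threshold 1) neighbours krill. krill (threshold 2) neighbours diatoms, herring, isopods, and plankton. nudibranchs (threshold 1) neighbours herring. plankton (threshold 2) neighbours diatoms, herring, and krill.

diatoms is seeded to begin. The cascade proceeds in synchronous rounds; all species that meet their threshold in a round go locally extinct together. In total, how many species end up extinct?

Round 1 — diatoms goes locally extinct (initial).
Round 2 — checking thresholds:
  algae: 1 of 1 neighbours ≥ 1, goes locally extinct.
  krill: 1 of 4 neighbours < 2, not yet.
  plankton: 1 of 3 neighbours < 2, not yet.
Round 3 — no new extinctions; cascade stops.

2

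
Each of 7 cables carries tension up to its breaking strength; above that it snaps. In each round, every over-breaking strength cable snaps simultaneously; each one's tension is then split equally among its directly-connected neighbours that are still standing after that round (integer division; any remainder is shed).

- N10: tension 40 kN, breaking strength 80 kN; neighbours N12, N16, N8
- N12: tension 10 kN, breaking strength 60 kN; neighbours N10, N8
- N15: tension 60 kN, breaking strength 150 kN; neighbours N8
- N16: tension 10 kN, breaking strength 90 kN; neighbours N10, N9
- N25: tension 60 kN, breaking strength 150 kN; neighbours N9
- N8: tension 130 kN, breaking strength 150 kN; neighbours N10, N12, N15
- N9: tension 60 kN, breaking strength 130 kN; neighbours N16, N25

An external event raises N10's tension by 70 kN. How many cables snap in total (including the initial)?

Round 1 — N10 at 110 > 80. N10 snaps.
  N10 sheds 110 kN to N12, N16, N8: 36 each (2 lost).
    N12: 10+36 = 46 ≤ 60
    N16: 10+36 = 46 ≤ 90
    N8: 130+36 = 166 > 150
Round 2 — N8 snaps.
  N8 sheds 166 kN to N12, N15: 83 each.
    N12: 46+83 = 129 > 60
    N15: 60+83 = 143 ≤ 150
Round 3 — N12 snaps.
  N12 sheds 129 kN: no online neighbours, lost.
No further breaks.

3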